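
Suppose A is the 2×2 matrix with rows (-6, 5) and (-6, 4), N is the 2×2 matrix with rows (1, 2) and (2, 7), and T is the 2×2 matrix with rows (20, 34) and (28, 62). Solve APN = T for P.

Isolating P: multiply by A⁻¹ from the left and N⁻¹ from the right, so P = A⁻¹TN⁻¹.
det A = 6, so A⁻¹ = [[2/3, -5/6], [1, -1]].
det N = 3; the adjugate gives N⁻¹ = [[7/3, -2/3], [-2/3, 1/3]].
A⁻¹T = [[-10, -29], [-8, -28]].
P = (A⁻¹T)N⁻¹ = [[-4, -3], [0, -4]].

P = [[-4, -3], [0, -4]]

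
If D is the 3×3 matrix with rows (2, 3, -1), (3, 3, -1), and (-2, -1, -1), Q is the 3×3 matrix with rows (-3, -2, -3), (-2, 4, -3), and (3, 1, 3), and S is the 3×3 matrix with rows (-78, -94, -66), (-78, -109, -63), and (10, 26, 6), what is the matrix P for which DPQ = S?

P = D⁻¹SQ⁻¹ (apply D⁻¹ on the left and Q⁻¹ on the right).
det D = 4, so D⁻¹ = [[-1, 1, 0], [5/4, -1, -1/4], [3/4, -1, -3/4]].
det Q = 3, so Q⁻¹ = [[5, 1, 6], [-1, 0, -1], [-14/3, -1, -16/3]].
D⁻¹S = [[0, -15, 3], [-22, -15, -21], [12, 19, 9]].
P = (D⁻¹S)Q⁻¹ = [[1, -3, -1], [3, -1, -5], [-1, 3, 5]].

P = [[1, -3, -1], [3, -1, -5], [-1, 3, 5]]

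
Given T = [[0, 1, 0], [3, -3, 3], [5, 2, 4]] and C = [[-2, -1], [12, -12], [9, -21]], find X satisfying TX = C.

X = [[5, 1], [-2, -1], [-3, -6]]

Since T multiplies X on the left, X = T⁻¹C.
T has determinant 3; T⁻¹ = [[-6, -4/3, 1], [1, 0, 0], [7, 5/3, -1]].
X = T⁻¹C = [[-6, -4/3, 1], [1, 0, 0], [7, 5/3, -1]] · [[-2, -1], [12, -12], [9, -21]] = [[5, 1], [-2, -1], [-3, -6]].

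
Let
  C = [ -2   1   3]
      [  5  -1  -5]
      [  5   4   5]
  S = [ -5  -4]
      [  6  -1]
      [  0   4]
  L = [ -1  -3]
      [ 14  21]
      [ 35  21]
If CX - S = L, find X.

CX = L + S = [[-6, -7], [20, 20], [35, 25]].
Since C multiplies X on the left, X = C⁻¹(L + S).
C has determinant -5; C⁻¹ = [[-3, -7/5, 2/5], [10, 5, -1], [-5, -13/5, 3/5]].
X = C⁻¹(L + S) = [[4, 3], [5, 5], [-1, -2]].

X = [[4, 3], [5, 5], [-1, -2]]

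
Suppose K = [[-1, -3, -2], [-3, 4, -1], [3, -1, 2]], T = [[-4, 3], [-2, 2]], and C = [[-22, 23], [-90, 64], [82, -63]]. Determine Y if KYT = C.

Y = [[-4, 1], [3, -2], [-2, -4]]

Isolating Y: multiply by K⁻¹ from the left and T⁻¹ from the right, so Y = K⁻¹CT⁻¹.
K has determinant 2; K⁻¹ = [[7/2, 4, 11/2], [3/2, 2, 5/2], [-9/2, -5, -13/2]].
det T = -2; the adjugate gives T⁻¹ = [[-1, 3/2], [-1, 2]].
K⁻¹C = [[14, -10], [-8, 5], [16, -14]].
Y = (K⁻¹C)T⁻¹ = [[-4, 1], [3, -2], [-2, -4]].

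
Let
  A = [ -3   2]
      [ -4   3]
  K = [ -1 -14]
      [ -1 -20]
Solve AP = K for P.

P = [[1, 2], [1, -4]]

A is on the left of P, so left-multiply by A⁻¹: P = A⁻¹K.
A has determinant -1; A⁻¹ = [[-3, 2], [-4, 3]].
P = A⁻¹K = [[-3, 2], [-4, 3]] · [[-1, -14], [-1, -20]] = [[1, 2], [1, -4]].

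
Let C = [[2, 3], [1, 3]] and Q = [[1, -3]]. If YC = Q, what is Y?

Y = [[2, -3]]

C is on the right of Y, so right-multiply by C⁻¹: Y = QC⁻¹.
det C = 3; the adjugate gives C⁻¹ = [[1, -1], [-1/3, 2/3]].
Y = QC⁻¹ = [[1, -3]] · [[1, -1], [-1/3, 2/3]] = [[2, -3]].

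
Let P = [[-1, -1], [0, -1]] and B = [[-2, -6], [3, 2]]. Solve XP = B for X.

X = [[2, 4], [-3, 1]]

Right-multiplying both sides by P⁻¹ gives X = BP⁻¹.
det P = 1, so P⁻¹ = [[-1, 1], [0, -1]].
X = BP⁻¹ = [[-2, -6], [3, 2]] · [[-1, 1], [0, -1]] = [[2, 4], [-3, 1]].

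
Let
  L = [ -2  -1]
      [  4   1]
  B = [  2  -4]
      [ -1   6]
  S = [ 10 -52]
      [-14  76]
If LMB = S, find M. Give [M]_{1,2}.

M = L⁻¹SB⁻¹ (apply L⁻¹ on the left and B⁻¹ on the right).
det L = 2; the adjugate gives L⁻¹ = [[1/2, 1/2], [-2, -1]].
det B = 8, so B⁻¹ = [[3/4, 1/2], [1/8, 1/4]].
L⁻¹S = [[-2, 12], [-6, 28]].
M = (L⁻¹S)B⁻¹ = [[0, 2], [-1, 4]].

2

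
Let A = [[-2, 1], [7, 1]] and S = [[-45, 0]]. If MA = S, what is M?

M = [[5, -5]]

A is on the right of M, so right-multiply by A⁻¹: M = SA⁻¹.
det A = -9; the adjugate gives A⁻¹ = [[-1/9, 1/9], [7/9, 2/9]].
M = SA⁻¹ = [[-45, 0]] · [[-1/9, 1/9], [7/9, 2/9]] = [[5, -5]].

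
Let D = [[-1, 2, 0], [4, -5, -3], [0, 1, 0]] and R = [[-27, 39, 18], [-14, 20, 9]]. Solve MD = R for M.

M = [[3, -6, 3], [2, -3, 1]]

Since D sits to the right of M, M = RD⁻¹.
det D = -3, so D⁻¹ = [[-1, 0, 2], [0, 0, 1], [-4/3, -1/3, 1]].
M = RD⁻¹ = [[-27, 39, 18], [-14, 20, 9]] · [[-1, 0, 2], [0, 0, 1], [-4/3, -1/3, 1]] = [[3, -6, 3], [2, -3, 1]].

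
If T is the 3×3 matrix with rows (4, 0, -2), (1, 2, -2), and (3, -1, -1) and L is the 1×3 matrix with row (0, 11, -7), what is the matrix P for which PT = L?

P = [[3, 3, -5]]

Right-multiplying both sides by T⁻¹ gives P = LT⁻¹.
det T = -2, so T⁻¹ = [[2, -1, -2], [5/2, -1, -3], [7/2, -2, -4]].
P = LT⁻¹ = [[0, 11, -7]] · [[2, -1, -2], [5/2, -1, -3], [7/2, -2, -4]] = [[3, 3, -5]].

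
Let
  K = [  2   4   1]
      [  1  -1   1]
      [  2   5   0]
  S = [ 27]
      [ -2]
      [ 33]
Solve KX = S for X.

X = [[4], [5], [-1]]

Left-multiplying both sides by K⁻¹ gives X = K⁻¹S.
K has determinant 5; K⁻¹ = [[-1, 1, 1], [2/5, -2/5, -1/5], [7/5, -2/5, -6/5]].
X = K⁻¹S = [[-1, 1, 1], [2/5, -2/5, -1/5], [7/5, -2/5, -6/5]] · [[27], [-2], [33]] = [[4], [5], [-1]].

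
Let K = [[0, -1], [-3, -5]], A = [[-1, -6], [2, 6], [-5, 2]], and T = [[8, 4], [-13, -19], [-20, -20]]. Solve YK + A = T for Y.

Y = [[5, -3], [0, 5], [-3, 5]]

YK = T − A = [[9, 10], [-15, -25], [-15, -22]].
Since K sits to the right of Y, Y = (T − A)K⁻¹.
K has determinant -3; K⁻¹ = [[5/3, -1/3], [-1, 0]].
Y = (T − A)K⁻¹ = [[5, -3], [0, 5], [-3, 5]].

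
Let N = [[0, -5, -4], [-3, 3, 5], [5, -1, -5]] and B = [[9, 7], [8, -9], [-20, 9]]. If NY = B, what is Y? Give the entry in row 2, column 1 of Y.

Left-multiplying both sides by N⁻¹ gives Y = N⁻¹B.
det N = -2, so N⁻¹ = [[5, 21/2, 13/2], [-5, -10, -6], [6, 25/2, 15/2]].
Y = N⁻¹B = [[5, 21/2, 13/2], [-5, -10, -6], [6, 25/2, 15/2]] · [[9, 7], [8, -9], [-20, 9]] = [[-1, -1], [-5, 1], [4, -3]].

-5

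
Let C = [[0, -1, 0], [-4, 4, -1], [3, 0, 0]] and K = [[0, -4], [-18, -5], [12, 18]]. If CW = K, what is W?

W = [[4, 6], [0, 4], [2, -3]]

Since C multiplies W on the left, W = C⁻¹K.
det C = 3, so C⁻¹ = [[0, 0, 1/3], [-1, 0, 0], [-4, -1, -4/3]].
W = C⁻¹K = [[0, 0, 1/3], [-1, 0, 0], [-4, -1, -4/3]] · [[0, -4], [-18, -5], [12, 18]] = [[4, 6], [0, 4], [2, -3]].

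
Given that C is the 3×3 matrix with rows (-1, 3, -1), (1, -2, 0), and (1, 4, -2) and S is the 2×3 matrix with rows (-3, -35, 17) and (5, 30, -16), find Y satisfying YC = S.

Right-multiplying both sides by C⁻¹ gives Y = SC⁻¹.
C has determinant -4; C⁻¹ = [[-1, -1/2, 1/2], [-1/2, -3/4, 1/4], [-3/2, -7/4, 1/4]].
Y = SC⁻¹ = [[-3, -35, 17], [5, 30, -16]] · [[-1, -1/2, 1/2], [-1/2, -3/4, 1/4], [-3/2, -7/4, 1/4]] = [[-5, -2, -6], [4, 3, 6]].

Y = [[-5, -2, -6], [4, 3, 6]]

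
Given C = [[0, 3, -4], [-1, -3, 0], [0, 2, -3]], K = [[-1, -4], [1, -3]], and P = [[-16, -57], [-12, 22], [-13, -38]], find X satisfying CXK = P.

X = [[-5, -5], [1, 5], [-3, 4]]

X = C⁻¹PK⁻¹ (apply C⁻¹ on the left and K⁻¹ on the right).
det C = -1, so C⁻¹ = [[-9, -1, 12], [3, 0, -4], [2, 0, -3]].
det K = 7, so K⁻¹ = [[-3/7, 4/7], [-1/7, -1/7]].
C⁻¹P = [[0, 35], [4, -19], [7, 0]].
X = (C⁻¹P)K⁻¹ = [[-5, -5], [1, 5], [-3, 4]].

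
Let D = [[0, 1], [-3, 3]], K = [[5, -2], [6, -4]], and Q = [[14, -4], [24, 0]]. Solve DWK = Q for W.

W = [[0, 1], [4, -1]]

Left-multiply by D⁻¹ and right-multiply by K⁻¹: W = D⁻¹QK⁻¹.
det D = 3; the adjugate gives D⁻¹ = [[1, -1/3], [1, 0]].
det K = -8, so K⁻¹ = [[1/2, -1/4], [3/4, -5/8]].
D⁻¹Q = [[6, -4], [14, -4]].
W = (D⁻¹Q)K⁻¹ = [[0, 1], [4, -1]].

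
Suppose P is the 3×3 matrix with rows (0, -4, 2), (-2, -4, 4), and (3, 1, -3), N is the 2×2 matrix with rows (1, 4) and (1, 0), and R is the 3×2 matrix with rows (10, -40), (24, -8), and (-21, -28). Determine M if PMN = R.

M = [[1, -3], [5, -5], [5, 0]]

Isolating M: multiply by P⁻¹ from the left and N⁻¹ from the right, so M = P⁻¹RN⁻¹.
P has determinant -4; P⁻¹ = [[-2, 5/2, 2], [-3/2, 3/2, 1], [-5/2, 3, 2]].
det N = -4; the adjugate gives N⁻¹ = [[0, 1], [1/4, -1/4]].
P⁻¹R = [[-2, 4], [0, 20], [5, 20]].
M = (P⁻¹R)N⁻¹ = [[1, -3], [5, -5], [5, 0]].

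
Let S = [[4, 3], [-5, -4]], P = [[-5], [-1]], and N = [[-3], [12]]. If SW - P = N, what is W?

W = [[1], [-4]]

SW = N + P = [[-8], [11]].
S is on the left of W, so left-multiply by S⁻¹: W = S⁻¹(N + P).
S has determinant -1; S⁻¹ = [[4, 3], [-5, -4]].
W = S⁻¹(N + P) = [[1], [-4]].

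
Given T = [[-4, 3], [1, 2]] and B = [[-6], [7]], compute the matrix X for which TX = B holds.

X = [[3], [2]]

Since T multiplies X on the left, X = T⁻¹B.
T has determinant -11; T⁻¹ = [[-2/11, 3/11], [1/11, 4/11]].
X = T⁻¹B = [[-2/11, 3/11], [1/11, 4/11]] · [[-6], [7]] = [[3], [2]].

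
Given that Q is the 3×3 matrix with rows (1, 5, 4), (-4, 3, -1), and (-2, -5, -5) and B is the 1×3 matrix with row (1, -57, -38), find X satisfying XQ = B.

X = [[-3, -4, 6]]

Since Q sits to the right of X, X = BQ⁻¹.
Q has determinant -6; Q⁻¹ = [[10/3, -5/6, 17/6], [3, -1/2, 5/2], [-13/3, 5/6, -23/6]].
X = BQ⁻¹ = [[1, -57, -38]] · [[10/3, -5/6, 17/6], [3, -1/2, 5/2], [-13/3, 5/6, -23/6]] = [[-3, -4, 6]].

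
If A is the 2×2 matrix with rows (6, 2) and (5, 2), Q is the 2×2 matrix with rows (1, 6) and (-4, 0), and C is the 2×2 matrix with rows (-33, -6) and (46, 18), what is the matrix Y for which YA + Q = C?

Y = [[-4, -2], [5, 4]]

YA = C − Q = [[-34, -12], [50, 18]].
Since A sits to the right of Y, Y = (C − Q)A⁻¹.
det A = 2, so A⁻¹ = [[1, -1], [-5/2, 3]].
Y = (C − Q)A⁻¹ = [[-4, -2], [5, 4]].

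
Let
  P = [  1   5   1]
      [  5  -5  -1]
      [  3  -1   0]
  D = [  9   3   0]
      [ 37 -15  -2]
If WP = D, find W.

W = [[3, 3, -3], [2, 4, 5]]

Since P sits to the right of W, W = DP⁻¹.
P has determinant -6; P⁻¹ = [[1/6, 1/6, 0], [1/2, 1/2, -1], [-5/3, -8/3, 5]].
W = DP⁻¹ = [[9, 3, 0], [37, -15, -2]] · [[1/6, 1/6, 0], [1/2, 1/2, -1], [-5/3, -8/3, 5]] = [[3, 3, -3], [2, 4, 5]].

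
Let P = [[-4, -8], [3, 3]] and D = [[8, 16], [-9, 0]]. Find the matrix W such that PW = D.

W = [[-4, 4], [1, -4]]

Left-multiplying both sides by P⁻¹ gives W = P⁻¹D.
det P = 12, so P⁻¹ = [[1/4, 2/3], [-1/4, -1/3]].
W = P⁻¹D = [[1/4, 2/3], [-1/4, -1/3]] · [[8, 16], [-9, 0]] = [[-4, 4], [1, -4]].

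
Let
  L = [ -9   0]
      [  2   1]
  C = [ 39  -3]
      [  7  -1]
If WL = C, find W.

L is on the right of W, so right-multiply by L⁻¹: W = CL⁻¹.
det L = -9, so L⁻¹ = [[-1/9, 0], [2/9, 1]].
W = CL⁻¹ = [[39, -3], [7, -1]] · [[-1/9, 0], [2/9, 1]] = [[-5, -3], [-1, -1]].

W = [[-5, -3], [-1, -1]]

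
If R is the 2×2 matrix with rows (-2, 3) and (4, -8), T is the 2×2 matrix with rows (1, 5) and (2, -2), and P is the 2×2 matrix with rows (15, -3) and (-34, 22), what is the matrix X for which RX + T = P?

RX = P − T = [[14, -8], [-36, 24]].
R is on the left of X, so left-multiply by R⁻¹: X = R⁻¹(P − T).
det R = 4; the adjugate gives R⁻¹ = [[-2, -3/4], [-1, -1/2]].
X = R⁻¹(P − T) = [[-1, -2], [4, -4]].

X = [[-1, -2], [4, -4]]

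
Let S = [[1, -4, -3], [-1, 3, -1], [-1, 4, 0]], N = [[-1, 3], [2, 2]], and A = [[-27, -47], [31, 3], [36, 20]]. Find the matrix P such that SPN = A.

P = [[4, 0], [0, 4], [3, 0]]

Isolating P: multiply by S⁻¹ from the left and N⁻¹ from the right, so P = S⁻¹AN⁻¹.
S has determinant 3; S⁻¹ = [[4/3, -4, 13/3], [1/3, -1, 4/3], [-1/3, 0, -1/3]].
N has determinant -8; N⁻¹ = [[-1/4, 3/8], [1/4, 1/8]].
S⁻¹A = [[-4, 12], [8, 8], [-3, 9]].
P = (S⁻¹A)N⁻¹ = [[4, 0], [0, 4], [3, 0]].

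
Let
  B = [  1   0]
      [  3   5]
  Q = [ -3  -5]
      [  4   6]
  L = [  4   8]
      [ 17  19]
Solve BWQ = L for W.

Isolating W: multiply by B⁻¹ from the left and Q⁻¹ from the right, so W = B⁻¹LQ⁻¹.
det B = 5, so B⁻¹ = [[1, 0], [-3/5, 1/5]].
det Q = 2; the adjugate gives Q⁻¹ = [[3, 5/2], [-2, -3/2]].
B⁻¹L = [[4, 8], [1, -1]].
W = (B⁻¹L)Q⁻¹ = [[-4, -2], [5, 4]].

W = [[-4, -2], [5, 4]]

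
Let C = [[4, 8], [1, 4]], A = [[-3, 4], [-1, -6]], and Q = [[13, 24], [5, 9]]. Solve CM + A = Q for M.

M = [[2, -5], [1, 5]]

CM = Q − A = [[16, 20], [6, 15]].
Since C multiplies M on the left, M = C⁻¹(Q − A).
det C = 8; the adjugate gives C⁻¹ = [[1/2, -1], [-1/8, 1/2]].
M = C⁻¹(Q − A) = [[2, -5], [1, 5]].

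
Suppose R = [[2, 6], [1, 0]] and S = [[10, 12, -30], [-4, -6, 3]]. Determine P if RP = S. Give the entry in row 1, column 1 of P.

R is on the left of P, so left-multiply by R⁻¹: P = R⁻¹S.
R has determinant -6; R⁻¹ = [[0, 1], [1/6, -1/3]].
P = R⁻¹S = [[0, 1], [1/6, -1/3]] · [[10, 12, -30], [-4, -6, 3]] = [[-4, -6, 3], [3, 4, -6]].

-4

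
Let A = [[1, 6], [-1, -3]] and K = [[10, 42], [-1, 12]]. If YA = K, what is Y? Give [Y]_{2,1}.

5

Right-multiplying both sides by A⁻¹ gives Y = KA⁻¹.
A has determinant 3; A⁻¹ = [[-1, -2], [1/3, 1/3]].
Y = KA⁻¹ = [[10, 42], [-1, 12]] · [[-1, -2], [1/3, 1/3]] = [[4, -6], [5, 6]].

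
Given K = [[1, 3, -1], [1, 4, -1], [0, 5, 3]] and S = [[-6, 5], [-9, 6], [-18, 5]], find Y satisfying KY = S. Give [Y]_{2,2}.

1

Left-multiplying both sides by K⁻¹ gives Y = K⁻¹S.
K has determinant 3; K⁻¹ = [[17/3, -14/3, 1/3], [-1, 1, 0], [5/3, -5/3, 1/3]].
Y = K⁻¹S = [[17/3, -14/3, 1/3], [-1, 1, 0], [5/3, -5/3, 1/3]] · [[-6, 5], [-9, 6], [-18, 5]] = [[2, 2], [-3, 1], [-1, 0]].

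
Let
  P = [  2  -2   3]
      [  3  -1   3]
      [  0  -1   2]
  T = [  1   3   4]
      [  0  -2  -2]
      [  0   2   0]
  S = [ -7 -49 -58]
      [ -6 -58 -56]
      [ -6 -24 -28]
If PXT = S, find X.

X = [[1, 5, 0], [0, -4, -5], [-3, -1, -3]]

Isolating X: multiply by P⁻¹ from the left and T⁻¹ from the right, so X = P⁻¹ST⁻¹.
det P = 5; the adjugate gives P⁻¹ = [[1/5, 1/5, -3/5], [-6/5, 4/5, 3/5], [-3/5, 2/5, 4/5]].
det T = 4; the adjugate gives T⁻¹ = [[1, 2, 1/2], [0, 0, 1/2], [0, -1/2, -1/2]].
P⁻¹S = [[1, -7, -6], [0, -2, 8], [-3, -13, -10]].
X = (P⁻¹S)T⁻¹ = [[1, 5, 0], [0, -4, -5], [-3, -1, -3]].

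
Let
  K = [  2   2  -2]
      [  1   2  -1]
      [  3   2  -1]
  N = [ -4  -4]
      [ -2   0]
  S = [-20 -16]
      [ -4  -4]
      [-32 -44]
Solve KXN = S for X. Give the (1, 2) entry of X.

-3

X = K⁻¹SN⁻¹ (apply K⁻¹ on the left and N⁻¹ on the right).
K has determinant 4; K⁻¹ = [[0, -1/2, 1/2], [-1/2, 1, 0], [-1, 1/2, 1/2]].
N has determinant -8; N⁻¹ = [[0, -1/2], [-1/4, 1/2]].
K⁻¹S = [[-14, -20], [6, 4], [2, -8]].
X = (K⁻¹S)N⁻¹ = [[5, -3], [-1, -1], [2, -5]].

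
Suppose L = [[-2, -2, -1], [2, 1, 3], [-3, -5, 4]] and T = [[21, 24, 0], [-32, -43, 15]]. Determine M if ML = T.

M = [[-3, 3, -3], [6, -1, 6]]

Right-multiplying both sides by L⁻¹ gives M = TL⁻¹.
L has determinant 3; L⁻¹ = [[19/3, 13/3, -5/3], [-17/3, -11/3, 4/3], [-7/3, -4/3, 2/3]].
M = TL⁻¹ = [[21, 24, 0], [-32, -43, 15]] · [[19/3, 13/3, -5/3], [-17/3, -11/3, 4/3], [-7/3, -4/3, 2/3]] = [[-3, 3, -3], [6, -1, 6]].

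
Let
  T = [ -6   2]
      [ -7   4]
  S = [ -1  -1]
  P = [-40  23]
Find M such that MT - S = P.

MT = P + S = [[-41, 22]].
Right-multiplying both sides by T⁻¹ gives M = (P + S)T⁻¹.
det T = -10, so T⁻¹ = [[-2/5, 1/5], [-7/10, 3/5]].
M = (P + S)T⁻¹ = [[1, 5]].

M = [[1, 5]]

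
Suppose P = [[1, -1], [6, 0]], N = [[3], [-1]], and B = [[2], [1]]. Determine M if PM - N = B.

PM = B + N = [[5], [0]].
Left-multiplying both sides by P⁻¹ gives M = P⁻¹(B + N).
P has determinant 6; P⁻¹ = [[0, 1/6], [-1, 1/6]].
M = P⁻¹(B + N) = [[0], [-5]].

M = [[0], [-5]]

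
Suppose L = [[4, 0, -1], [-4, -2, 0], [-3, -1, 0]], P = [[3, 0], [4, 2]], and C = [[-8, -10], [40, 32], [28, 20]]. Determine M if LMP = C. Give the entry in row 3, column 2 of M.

Isolating M: multiply by L⁻¹ from the left and P⁻¹ from the right, so M = L⁻¹CP⁻¹.
det L = 2, so L⁻¹ = [[0, 1/2, -1], [0, -3/2, 2], [-1, 2, -4]].
det P = 6; the adjugate gives P⁻¹ = [[1/3, 0], [-2/3, 1/2]].
L⁻¹C = [[-8, -4], [-4, -8], [-24, -6]].
M = (L⁻¹C)P⁻¹ = [[0, -2], [4, -4], [-4, -3]].

-3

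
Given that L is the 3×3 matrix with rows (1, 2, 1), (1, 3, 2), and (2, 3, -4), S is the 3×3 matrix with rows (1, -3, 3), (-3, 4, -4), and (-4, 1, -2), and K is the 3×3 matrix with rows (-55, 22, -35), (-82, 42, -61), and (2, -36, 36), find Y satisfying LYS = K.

Y = [[5, 1, 5], [-2, 0, 2], [-4, -1, 4]]

Isolating Y: multiply by L⁻¹ from the left and S⁻¹ from the right, so Y = L⁻¹KS⁻¹.
det L = -5, so L⁻¹ = [[18/5, -11/5, -1/5], [-8/5, 6/5, 1/5], [3/5, -1/5, -1/5]].
det S = 5, so S⁻¹ = [[-4/5, -3/5, 0], [2, 2, -1], [13/5, 11/5, -1]].
L⁻¹K = [[-18, -6, 1], [-10, 8, -10], [-17, 12, -16]].
Y = (L⁻¹K)S⁻¹ = [[5, 1, 5], [-2, 0, 2], [-4, -1, 4]].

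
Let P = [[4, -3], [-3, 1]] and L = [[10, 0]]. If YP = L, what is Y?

Y = [[-2, -6]]

Since P sits to the right of Y, Y = LP⁻¹.
P has determinant -5; P⁻¹ = [[-1/5, -3/5], [-3/5, -4/5]].
Y = LP⁻¹ = [[10, 0]] · [[-1/5, -3/5], [-3/5, -4/5]] = [[-2, -6]].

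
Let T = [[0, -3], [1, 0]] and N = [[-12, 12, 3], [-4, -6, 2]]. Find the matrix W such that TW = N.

W = [[-4, -6, 2], [4, -4, -1]]

T is on the left of W, so left-multiply by T⁻¹: W = T⁻¹N.
det T = 3, so T⁻¹ = [[0, 1], [-1/3, 0]].
W = T⁻¹N = [[0, 1], [-1/3, 0]] · [[-12, 12, 3], [-4, -6, 2]] = [[-4, -6, 2], [4, -4, -1]].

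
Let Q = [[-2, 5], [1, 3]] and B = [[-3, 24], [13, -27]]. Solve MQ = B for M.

M = [[3, 3], [-6, 1]]

Q is on the right of M, so right-multiply by Q⁻¹: M = BQ⁻¹.
det Q = -11; the adjugate gives Q⁻¹ = [[-3/11, 5/11], [1/11, 2/11]].
M = BQ⁻¹ = [[-3, 24], [13, -27]] · [[-3/11, 5/11], [1/11, 2/11]] = [[3, 3], [-6, 1]].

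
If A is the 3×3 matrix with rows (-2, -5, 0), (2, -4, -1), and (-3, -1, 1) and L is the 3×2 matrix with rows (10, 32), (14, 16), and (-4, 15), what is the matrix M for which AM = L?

M = [[0, -1], [-2, -6], [-6, 6]]

A is on the left of M, so left-multiply by A⁻¹: M = A⁻¹L.
det A = 5, so A⁻¹ = [[-1, 1, 1], [1/5, -2/5, -2/5], [-14/5, 13/5, 18/5]].
M = A⁻¹L = [[-1, 1, 1], [1/5, -2/5, -2/5], [-14/5, 13/5, 18/5]] · [[10, 32], [14, 16], [-4, 15]] = [[0, -1], [-2, -6], [-6, 6]].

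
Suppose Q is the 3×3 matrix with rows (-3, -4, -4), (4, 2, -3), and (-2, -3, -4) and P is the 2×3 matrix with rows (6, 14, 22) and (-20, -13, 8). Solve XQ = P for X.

X = [[-6, -2, 2], [2, -4, -1]]

Since Q sits to the right of X, X = PQ⁻¹.
det Q = -5; the adjugate gives Q⁻¹ = [[17/5, 4/5, -4], [-22/5, -4/5, 5], [8/5, 1/5, -2]].
X = PQ⁻¹ = [[6, 14, 22], [-20, -13, 8]] · [[17/5, 4/5, -4], [-22/5, -4/5, 5], [8/5, 1/5, -2]] = [[-6, -2, 2], [2, -4, -1]].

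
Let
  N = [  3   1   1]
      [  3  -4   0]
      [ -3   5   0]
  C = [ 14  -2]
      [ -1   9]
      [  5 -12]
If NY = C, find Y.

Y = [[5, -1], [4, -3], [-5, 4]]

Left-multiplying both sides by N⁻¹ gives Y = N⁻¹C.
det N = 3, so N⁻¹ = [[0, 5/3, 4/3], [0, 1, 1], [1, -6, -5]].
Y = N⁻¹C = [[0, 5/3, 4/3], [0, 1, 1], [1, -6, -5]] · [[14, -2], [-1, 9], [5, -12]] = [[5, -1], [4, -3], [-5, 4]].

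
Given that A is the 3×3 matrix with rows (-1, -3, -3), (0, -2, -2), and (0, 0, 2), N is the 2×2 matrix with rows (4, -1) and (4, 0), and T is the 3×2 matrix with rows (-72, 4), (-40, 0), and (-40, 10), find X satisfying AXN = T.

Left-multiply by A⁻¹ and right-multiply by N⁻¹: X = A⁻¹TN⁻¹.
A has determinant 4; A⁻¹ = [[-1, 3/2, 0], [0, -1/2, -1/2], [0, 0, 1/2]].
det N = 4, so N⁻¹ = [[0, 1/4], [-1, 1]].
A⁻¹T = [[12, -4], [40, -5], [-20, 5]].
X = (A⁻¹T)N⁻¹ = [[4, -1], [5, 5], [-5, 0]].

X = [[4, -1], [5, 5], [-5, 0]]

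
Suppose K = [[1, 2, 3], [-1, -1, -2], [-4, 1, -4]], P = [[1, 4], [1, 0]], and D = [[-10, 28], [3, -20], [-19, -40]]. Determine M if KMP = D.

M = [[3, 5], [2, -5], [0, -4]]

Left-multiply by K⁻¹ and right-multiply by P⁻¹: M = K⁻¹DP⁻¹.
K has determinant -1; K⁻¹ = [[-6, -11, 1], [-4, -8, 1], [5, 9, -1]].
det P = -4, so P⁻¹ = [[0, 1], [1/4, -1/4]].
K⁻¹D = [[8, 12], [-3, 8], [-4, 0]].
M = (K⁻¹D)P⁻¹ = [[3, 5], [2, -5], [0, -4]].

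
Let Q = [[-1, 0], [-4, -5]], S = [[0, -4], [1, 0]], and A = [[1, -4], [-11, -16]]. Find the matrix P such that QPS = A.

P = Q⁻¹AS⁻¹ (apply Q⁻¹ on the left and S⁻¹ on the right).
Q has determinant 5; Q⁻¹ = [[-1, 0], [4/5, -1/5]].
det S = 4; the adjugate gives S⁻¹ = [[0, 1], [-1/4, 0]].
Q⁻¹A = [[-1, 4], [3, 0]].
P = (Q⁻¹A)S⁻¹ = [[-1, -1], [0, 3]].

P = [[-1, -1], [0, 3]]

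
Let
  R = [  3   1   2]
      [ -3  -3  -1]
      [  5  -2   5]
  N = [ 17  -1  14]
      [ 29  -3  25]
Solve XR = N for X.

X = [[-5, -4, 4], [2, -1, 4]]

Right-multiplying both sides by R⁻¹ gives X = NR⁻¹.
det R = 1, so R⁻¹ = [[-17, -9, 5], [10, 5, -3], [21, 11, -6]].
X = NR⁻¹ = [[17, -1, 14], [29, -3, 25]] · [[-17, -9, 5], [10, 5, -3], [21, 11, -6]] = [[-5, -4, 4], [2, -1, 4]].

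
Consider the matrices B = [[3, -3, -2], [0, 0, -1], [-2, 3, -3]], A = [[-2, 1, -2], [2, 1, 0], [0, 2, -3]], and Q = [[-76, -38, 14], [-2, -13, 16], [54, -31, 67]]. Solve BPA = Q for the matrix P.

P = [[4, -2, -3], [-2, 4, -1], [2, 3, 4]]

Isolating P: multiply by B⁻¹ from the left and A⁻¹ from the right, so P = B⁻¹QA⁻¹.
det B = 3; the adjugate gives B⁻¹ = [[1, -5, 1], [2/3, -13/3, 1], [0, -1, 0]].
A has determinant 4; A⁻¹ = [[-3/4, -1/4, 1/2], [3/2, 3/2, -1], [1, 1, -1]].
B⁻¹Q = [[-12, -4, 1], [12, 0, 7], [2, 13, -16]].
P = (B⁻¹Q)A⁻¹ = [[4, -2, -3], [-2, 4, -1], [2, 3, 4]].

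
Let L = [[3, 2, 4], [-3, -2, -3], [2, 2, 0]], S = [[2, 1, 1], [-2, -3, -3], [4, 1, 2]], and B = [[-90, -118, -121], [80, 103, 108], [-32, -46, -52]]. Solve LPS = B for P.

P = [[5, 4, -5], [2, 5, 2], [-5, 4, 2]]

Isolating P: multiply by L⁻¹ from the left and S⁻¹ from the right, so P = L⁻¹BS⁻¹.
L has determinant -2; L⁻¹ = [[-3, -4, -1], [3, 4, 3/2], [1, 1, 0]].
det S = -4; the adjugate gives S⁻¹ = [[3/4, 1/4, 0], [2, 0, -1], [-5/2, -1/2, 1]].
L⁻¹B = [[-18, -12, -17], [2, -11, -9], [-10, -15, -13]].
P = (L⁻¹B)S⁻¹ = [[5, 4, -5], [2, 5, 2], [-5, 4, 2]].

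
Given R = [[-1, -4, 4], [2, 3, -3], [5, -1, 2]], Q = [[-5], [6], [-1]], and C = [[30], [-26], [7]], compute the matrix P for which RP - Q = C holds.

P = [[-1], [-1], [5]]

RP = C + Q = [[25], [-20], [6]].
R is on the left of P, so left-multiply by R⁻¹: P = R⁻¹(C + Q).
det R = 5; the adjugate gives R⁻¹ = [[3/5, 4/5, 0], [-19/5, -22/5, 1], [-17/5, -21/5, 1]].
P = R⁻¹(C + Q) = [[-1], [-1], [5]].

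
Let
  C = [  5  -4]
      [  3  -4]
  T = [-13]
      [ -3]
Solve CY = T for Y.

Y = [[-5], [-3]]

Since C multiplies Y on the left, Y = C⁻¹T.
det C = -8, so C⁻¹ = [[1/2, -1/2], [3/8, -5/8]].
Y = C⁻¹T = [[1/2, -1/2], [3/8, -5/8]] · [[-13], [-3]] = [[-5], [-3]].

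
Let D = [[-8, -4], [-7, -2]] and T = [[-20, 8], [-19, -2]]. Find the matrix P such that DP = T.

Since D multiplies P on the left, P = D⁻¹T.
det D = -12; the adjugate gives D⁻¹ = [[1/6, -1/3], [-7/12, 2/3]].
P = D⁻¹T = [[1/6, -1/3], [-7/12, 2/3]] · [[-20, 8], [-19, -2]] = [[3, 2], [-1, -6]].

P = [[3, 2], [-1, -6]]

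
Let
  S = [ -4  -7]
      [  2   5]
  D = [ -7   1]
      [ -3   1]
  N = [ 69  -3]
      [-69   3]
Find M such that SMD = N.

Isolating M: multiply by S⁻¹ from the left and D⁻¹ from the right, so M = S⁻¹ND⁻¹.
det S = -6, so S⁻¹ = [[-5/6, -7/6], [1/3, 2/3]].
det D = -4; the adjugate gives D⁻¹ = [[-1/4, 1/4], [-3/4, 7/4]].
S⁻¹N = [[23, -1], [-23, 1]].
M = (S⁻¹N)D⁻¹ = [[-5, 4], [5, -4]].

M = [[-5, 4], [5, -4]]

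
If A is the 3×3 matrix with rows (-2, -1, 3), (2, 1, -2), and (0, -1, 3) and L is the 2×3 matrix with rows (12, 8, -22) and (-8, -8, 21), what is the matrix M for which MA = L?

A is on the right of M, so right-multiply by A⁻¹: M = LA⁻¹.
det A = -2; the adjugate gives A⁻¹ = [[-1/2, 0, 1/2], [3, 3, -1], [1, 1, 0]].
M = LA⁻¹ = [[12, 8, -22], [-8, -8, 21]] · [[-1/2, 0, 1/2], [3, 3, -1], [1, 1, 0]] = [[-4, 2, -2], [1, -3, 4]].

M = [[-4, 2, -2], [1, -3, 4]]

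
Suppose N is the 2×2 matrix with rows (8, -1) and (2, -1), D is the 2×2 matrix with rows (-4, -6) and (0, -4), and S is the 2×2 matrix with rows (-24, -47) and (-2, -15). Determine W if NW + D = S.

NW = S − D = [[-20, -41], [-2, -11]].
Since N multiplies W on the left, W = N⁻¹(S − D).
det N = -6, so N⁻¹ = [[1/6, -1/6], [1/3, -4/3]].
W = N⁻¹(S − D) = [[-3, -5], [-4, 1]].

W = [[-3, -5], [-4, 1]]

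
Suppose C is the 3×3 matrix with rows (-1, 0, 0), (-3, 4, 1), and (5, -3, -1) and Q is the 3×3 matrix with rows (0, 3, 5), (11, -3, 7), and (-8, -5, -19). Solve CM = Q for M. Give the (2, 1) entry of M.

3

Since C multiplies M on the left, M = C⁻¹Q.
C has determinant 1; C⁻¹ = [[-1, 0, 0], [2, 1, 1], [-11, -3, -4]].
M = C⁻¹Q = [[-1, 0, 0], [2, 1, 1], [-11, -3, -4]] · [[0, 3, 5], [11, -3, 7], [-8, -5, -19]] = [[0, -3, -5], [3, -2, -2], [-1, -4, 0]].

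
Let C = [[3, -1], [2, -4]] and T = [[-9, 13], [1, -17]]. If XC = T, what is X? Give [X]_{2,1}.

-3

C is on the right of X, so right-multiply by C⁻¹: X = TC⁻¹.
C has determinant -10; C⁻¹ = [[2/5, -1/10], [1/5, -3/10]].
X = TC⁻¹ = [[-9, 13], [1, -17]] · [[2/5, -1/10], [1/5, -3/10]] = [[-1, -3], [-3, 5]].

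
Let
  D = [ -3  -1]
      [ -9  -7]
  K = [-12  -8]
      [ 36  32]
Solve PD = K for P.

P = [[1, 1], [3, -5]]

Since D sits to the right of P, P = KD⁻¹.
D has determinant 12; D⁻¹ = [[-7/12, 1/12], [3/4, -1/4]].
P = KD⁻¹ = [[-12, -8], [36, 32]] · [[-7/12, 1/12], [3/4, -1/4]] = [[1, 1], [3, -5]].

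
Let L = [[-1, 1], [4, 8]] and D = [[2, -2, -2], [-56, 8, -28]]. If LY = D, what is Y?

Left-multiplying both sides by L⁻¹ gives Y = L⁻¹D.
det L = -12, so L⁻¹ = [[-2/3, 1/12], [1/3, 1/12]].
Y = L⁻¹D = [[-2/3, 1/12], [1/3, 1/12]] · [[2, -2, -2], [-56, 8, -28]] = [[-6, 2, -1], [-4, 0, -3]].

Y = [[-6, 2, -1], [-4, 0, -3]]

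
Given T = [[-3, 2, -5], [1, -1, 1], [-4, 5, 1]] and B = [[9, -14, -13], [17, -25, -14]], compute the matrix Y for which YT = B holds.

Y = [[1, -4, -4], [3, 6, -5]]

Since T sits to the right of Y, Y = BT⁻¹.
det T = 3, so T⁻¹ = [[-2, -9, -1], [-5/3, -23/3, -2/3], [1/3, 7/3, 1/3]].
Y = BT⁻¹ = [[9, -14, -13], [17, -25, -14]] · [[-2, -9, -1], [-5/3, -23/3, -2/3], [1/3, 7/3, 1/3]] = [[1, -4, -4], [3, 6, -5]].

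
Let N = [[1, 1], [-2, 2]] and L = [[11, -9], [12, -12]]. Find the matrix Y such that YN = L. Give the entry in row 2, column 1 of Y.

N is on the right of Y, so right-multiply by N⁻¹: Y = LN⁻¹.
N has determinant 4; N⁻¹ = [[1/2, -1/4], [1/2, 1/4]].
Y = LN⁻¹ = [[11, -9], [12, -12]] · [[1/2, -1/4], [1/2, 1/4]] = [[1, -5], [0, -6]].

0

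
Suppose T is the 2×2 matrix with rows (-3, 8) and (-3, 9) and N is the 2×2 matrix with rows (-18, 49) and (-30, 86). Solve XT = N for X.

T is on the right of X, so right-multiply by T⁻¹: X = NT⁻¹.
det T = -3, so T⁻¹ = [[-3, 8/3], [-1, 1]].
X = NT⁻¹ = [[-18, 49], [-30, 86]] · [[-3, 8/3], [-1, 1]] = [[5, 1], [4, 6]].

X = [[5, 1], [4, 6]]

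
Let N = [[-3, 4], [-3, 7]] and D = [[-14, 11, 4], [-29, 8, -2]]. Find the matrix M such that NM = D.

M = [[-2, -5, -4], [-5, -1, -2]]

Since N multiplies M on the left, M = N⁻¹D.
det N = -9; the adjugate gives N⁻¹ = [[-7/9, 4/9], [-1/3, 1/3]].
M = N⁻¹D = [[-7/9, 4/9], [-1/3, 1/3]] · [[-14, 11, 4], [-29, 8, -2]] = [[-2, -5, -4], [-5, -1, -2]].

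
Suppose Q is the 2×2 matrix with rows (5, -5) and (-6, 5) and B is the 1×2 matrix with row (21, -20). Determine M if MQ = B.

M = [[3, -1]]

Q is on the right of M, so right-multiply by Q⁻¹: M = BQ⁻¹.
det Q = -5, so Q⁻¹ = [[-1, -1], [-6/5, -1]].
M = BQ⁻¹ = [[21, -20]] · [[-1, -1], [-6/5, -1]] = [[3, -1]].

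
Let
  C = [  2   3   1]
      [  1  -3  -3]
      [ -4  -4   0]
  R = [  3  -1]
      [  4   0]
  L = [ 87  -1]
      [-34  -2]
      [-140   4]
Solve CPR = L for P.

Left-multiply by C⁻¹ and right-multiply by R⁻¹: P = C⁻¹LR⁻¹.
det C = -4; the adjugate gives C⁻¹ = [[3, 1, 3/2], [-3, -1, -7/4], [4, 1, 9/4]].
det R = 4; the adjugate gives R⁻¹ = [[0, 1/4], [-1, 3/4]].
C⁻¹L = [[17, 1], [18, -2], [-1, 3]].
P = (C⁻¹L)R⁻¹ = [[-1, 5], [2, 3], [-3, 2]].

P = [[-1, 5], [2, 3], [-3, 2]]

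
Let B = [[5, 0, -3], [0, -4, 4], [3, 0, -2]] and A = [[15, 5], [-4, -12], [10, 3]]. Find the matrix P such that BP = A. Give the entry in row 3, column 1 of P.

-5

B is on the left of P, so left-multiply by B⁻¹: P = B⁻¹A.
det B = 4; the adjugate gives B⁻¹ = [[2, 0, -3], [3, -1/4, -5], [3, 0, -5]].
P = B⁻¹A = [[2, 0, -3], [3, -1/4, -5], [3, 0, -5]] · [[15, 5], [-4, -12], [10, 3]] = [[0, 1], [-4, 3], [-5, 0]].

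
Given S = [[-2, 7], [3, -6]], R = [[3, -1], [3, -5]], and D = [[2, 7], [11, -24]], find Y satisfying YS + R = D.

YS = D − R = [[-1, 8], [8, -19]].
Right-multiplying both sides by S⁻¹ gives Y = (D − R)S⁻¹.
S has determinant -9; S⁻¹ = [[2/3, 7/9], [1/3, 2/9]].
Y = (D − R)S⁻¹ = [[2, 1], [-1, 2]].

Y = [[2, 1], [-1, 2]]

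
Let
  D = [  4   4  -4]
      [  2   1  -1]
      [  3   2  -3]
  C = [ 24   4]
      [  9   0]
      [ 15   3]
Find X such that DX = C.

Left-multiplying both sides by D⁻¹ gives X = D⁻¹C.
det D = 4; the adjugate gives D⁻¹ = [[-1/4, 1, 0], [3/4, 0, -1], [1/4, 1, -1]].
X = D⁻¹C = [[-1/4, 1, 0], [3/4, 0, -1], [1/4, 1, -1]] · [[24, 4], [9, 0], [15, 3]] = [[3, -1], [3, 0], [0, -2]].

X = [[3, -1], [3, 0], [0, -2]]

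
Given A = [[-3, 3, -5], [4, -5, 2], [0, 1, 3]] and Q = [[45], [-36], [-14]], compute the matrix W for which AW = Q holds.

W = [[-1], [4], [-6]]

Left-multiplying both sides by A⁻¹ gives W = A⁻¹Q.
det A = -5; the adjugate gives A⁻¹ = [[17/5, 14/5, 19/5], [12/5, 9/5, 14/5], [-4/5, -3/5, -3/5]].
W = A⁻¹Q = [[17/5, 14/5, 19/5], [12/5, 9/5, 14/5], [-4/5, -3/5, -3/5]] · [[45], [-36], [-14]] = [[-1], [4], [-6]].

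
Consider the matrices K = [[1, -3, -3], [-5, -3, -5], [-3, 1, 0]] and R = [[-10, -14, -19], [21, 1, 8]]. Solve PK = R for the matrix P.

K is on the right of P, so right-multiply by K⁻¹: P = RK⁻¹.
det K = 2; the adjugate gives K⁻¹ = [[5/2, -3/2, 3], [15/2, -9/2, 10], [-7, 4, -9]].
P = RK⁻¹ = [[-10, -14, -19], [21, 1, 8]] · [[5/2, -3/2, 3], [15/2, -9/2, 10], [-7, 4, -9]] = [[3, 2, 1], [4, -4, 1]].

P = [[3, 2, 1], [4, -4, 1]]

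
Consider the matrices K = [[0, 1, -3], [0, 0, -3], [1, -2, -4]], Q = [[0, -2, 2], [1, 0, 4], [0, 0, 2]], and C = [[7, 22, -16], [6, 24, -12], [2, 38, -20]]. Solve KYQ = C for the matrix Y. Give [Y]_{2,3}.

Left-multiply by K⁻¹ and right-multiply by Q⁻¹: Y = K⁻¹CQ⁻¹.
det K = -3; the adjugate gives K⁻¹ = [[2, -10/3, 1], [1, -1, 0], [0, -1/3, 0]].
det Q = 4; the adjugate gives Q⁻¹ = [[0, 1, -2], [-1/2, 0, 1/2], [0, 0, 1/2]].
K⁻¹C = [[-4, 2, -12], [1, -2, -4], [-2, -8, 4]].
Y = (K⁻¹C)Q⁻¹ = [[-1, -4, 3], [1, 1, -5], [4, -2, 2]].

-5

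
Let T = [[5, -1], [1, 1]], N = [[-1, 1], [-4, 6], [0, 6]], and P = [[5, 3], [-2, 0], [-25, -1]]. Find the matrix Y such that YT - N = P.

YT = P + N = [[4, 4], [-6, 6], [-25, 5]].
Right-multiplying both sides by T⁻¹ gives Y = (P + N)T⁻¹.
det T = 6; the adjugate gives T⁻¹ = [[1/6, 1/6], [-1/6, 5/6]].
Y = (P + N)T⁻¹ = [[0, 4], [-2, 4], [-5, 0]].

Y = [[0, 4], [-2, 4], [-5, 0]]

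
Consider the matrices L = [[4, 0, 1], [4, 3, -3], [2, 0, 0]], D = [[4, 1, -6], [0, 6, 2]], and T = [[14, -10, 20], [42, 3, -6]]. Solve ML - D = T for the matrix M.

M = [[5, -3, 5], [5, 3, 5]]

ML = T + D = [[18, -9, 14], [42, 9, -4]].
Right-multiplying both sides by L⁻¹ gives M = (T + D)L⁻¹.
det L = -6; the adjugate gives L⁻¹ = [[0, 0, 1/2], [1, 1/3, -8/3], [1, 0, -2]].
M = (T + D)L⁻¹ = [[5, -3, 5], [5, 3, 5]].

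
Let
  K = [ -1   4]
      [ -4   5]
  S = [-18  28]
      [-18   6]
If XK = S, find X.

X = [[2, 4], [-6, 6]]

Since K sits to the right of X, X = SK⁻¹.
K has determinant 11; K⁻¹ = [[5/11, -4/11], [4/11, -1/11]].
X = SK⁻¹ = [[-18, 28], [-18, 6]] · [[5/11, -4/11], [4/11, -1/11]] = [[2, 4], [-6, 6]].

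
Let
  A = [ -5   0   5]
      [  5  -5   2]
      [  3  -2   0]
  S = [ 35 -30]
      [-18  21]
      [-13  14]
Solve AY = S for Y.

Y = [[-1, 4], [5, -1], [6, -2]]

Left-multiplying both sides by A⁻¹ gives Y = A⁻¹S.
A has determinant 5; A⁻¹ = [[4/5, -2, 5], [6/5, -3, 7], [1, -2, 5]].
Y = A⁻¹S = [[4/5, -2, 5], [6/5, -3, 7], [1, -2, 5]] · [[35, -30], [-18, 21], [-13, 14]] = [[-1, 4], [5, -1], [6, -2]].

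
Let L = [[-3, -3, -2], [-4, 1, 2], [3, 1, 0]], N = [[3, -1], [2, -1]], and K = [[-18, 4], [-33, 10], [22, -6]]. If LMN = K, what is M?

M = [[3, -1], [1, -1], [-1, 0]]

Left-multiply by L⁻¹ and right-multiply by N⁻¹: M = L⁻¹KN⁻¹.
det L = 2; the adjugate gives L⁻¹ = [[-1, -1, -2], [3, 3, 7], [-7/2, -3, -15/2]].
det N = -1; the adjugate gives N⁻¹ = [[1, -1], [2, -3]].
L⁻¹K = [[7, -2], [1, 0], [-3, 1]].
M = (L⁻¹K)N⁻¹ = [[3, -1], [1, -1], [-1, 0]].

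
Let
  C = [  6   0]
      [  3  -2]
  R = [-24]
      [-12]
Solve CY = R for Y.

Since C multiplies Y on the left, Y = C⁻¹R.
det C = -12; the adjugate gives C⁻¹ = [[1/6, 0], [1/4, -1/2]].
Y = C⁻¹R = [[1/6, 0], [1/4, -1/2]] · [[-24], [-12]] = [[-4], [0]].

Y = [[-4], [0]]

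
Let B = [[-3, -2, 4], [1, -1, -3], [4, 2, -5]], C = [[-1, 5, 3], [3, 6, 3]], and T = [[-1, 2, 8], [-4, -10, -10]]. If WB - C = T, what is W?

W = [[-1, -5, 0], [-5, 4, -5]]

WB = T + C = [[-2, 7, 11], [-1, -4, -7]].
Since B sits to the right of W, W = (T + C)B⁻¹.
det B = 5; the adjugate gives B⁻¹ = [[11/5, -2/5, 2], [-7/5, -1/5, -1], [6/5, -2/5, 1]].
W = (T + C)B⁻¹ = [[-1, -5, 0], [-5, 4, -5]].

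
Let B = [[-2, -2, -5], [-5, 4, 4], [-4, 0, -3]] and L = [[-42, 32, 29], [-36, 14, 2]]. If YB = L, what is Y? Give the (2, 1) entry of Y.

5

B is on the right of Y, so right-multiply by B⁻¹: Y = LB⁻¹.
det B = 6, so B⁻¹ = [[-2, -1, 2], [-31/6, -7/3, 11/2], [8/3, 4/3, -3]].
Y = LB⁻¹ = [[-42, 32, 29], [-36, 14, 2]] · [[-2, -1, 2], [-31/6, -7/3, 11/2], [8/3, 4/3, -3]] = [[-4, 6, 5], [5, 6, -1]].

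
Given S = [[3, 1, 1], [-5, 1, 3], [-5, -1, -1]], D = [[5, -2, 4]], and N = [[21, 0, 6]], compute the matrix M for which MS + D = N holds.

MS = N − D = [[16, 2, 2]].
Right-multiplying both sides by S⁻¹ gives M = (N − D)S⁻¹.
S has determinant -4; S⁻¹ = [[-1/2, 0, -1/2], [5, -1/2, 7/2], [-5/2, 1/2, -2]].
M = (N − D)S⁻¹ = [[-3, 0, -5]].

M = [[-3, 0, -5]]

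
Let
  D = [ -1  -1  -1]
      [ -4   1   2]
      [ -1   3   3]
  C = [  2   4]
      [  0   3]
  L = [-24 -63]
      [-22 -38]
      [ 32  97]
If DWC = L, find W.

W = D⁻¹LC⁻¹ (apply D⁻¹ on the left and C⁻¹ on the right).
D has determinant 4; D⁻¹ = [[-3/4, 0, -1/4], [5/2, -1, 3/2], [-11/4, 1, -5/4]].
det C = 6; the adjugate gives C⁻¹ = [[1/2, -2/3], [0, 1/3]].
D⁻¹L = [[10, 23], [10, 26], [4, 14]].
W = (D⁻¹L)C⁻¹ = [[5, 1], [5, 2], [2, 2]].

W = [[5, 1], [5, 2], [2, 2]]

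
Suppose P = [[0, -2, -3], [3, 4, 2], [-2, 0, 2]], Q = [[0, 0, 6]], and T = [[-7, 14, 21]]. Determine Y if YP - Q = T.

YP = T + Q = [[-7, 14, 27]].
Right-multiplying both sides by P⁻¹ gives Y = (T + Q)P⁻¹.
P has determinant -4; P⁻¹ = [[-2, -1, -2], [5/2, 3/2, 9/4], [-2, -1, -3/2]].
Y = (T + Q)P⁻¹ = [[-5, 1, 5]].

Y = [[-5, 1, 5]]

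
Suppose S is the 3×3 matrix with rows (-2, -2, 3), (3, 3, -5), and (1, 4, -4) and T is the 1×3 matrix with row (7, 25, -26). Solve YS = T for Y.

Since S sits to the right of Y, Y = TS⁻¹.
det S = -3, so S⁻¹ = [[-8/3, -4/3, -1/3], [-7/3, -5/3, 1/3], [-3, -2, 0]].
Y = TS⁻¹ = [[7, 25, -26]] · [[-8/3, -4/3, -1/3], [-7/3, -5/3, 1/3], [-3, -2, 0]] = [[1, 1, 6]].

Y = [[1, 1, 6]]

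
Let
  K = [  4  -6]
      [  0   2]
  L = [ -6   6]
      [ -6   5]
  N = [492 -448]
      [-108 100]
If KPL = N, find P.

Isolating P: multiply by K⁻¹ from the left and L⁻¹ from the right, so P = K⁻¹NL⁻¹.
K has determinant 8; K⁻¹ = [[1/4, 3/4], [0, 1/2]].
det L = 6, so L⁻¹ = [[5/6, -1], [1, -1]].
K⁻¹N = [[42, -37], [-54, 50]].
P = (K⁻¹N)L⁻¹ = [[-2, -5], [5, 4]].

P = [[-2, -5], [5, 4]]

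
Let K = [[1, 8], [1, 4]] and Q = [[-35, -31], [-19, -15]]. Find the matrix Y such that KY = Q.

Y = [[-3, 1], [-4, -4]]

Since K multiplies Y on the left, Y = K⁻¹Q.
det K = -4; the adjugate gives K⁻¹ = [[-1, 2], [1/4, -1/4]].
Y = K⁻¹Q = [[-1, 2], [1/4, -1/4]] · [[-35, -31], [-19, -15]] = [[-3, 1], [-4, -4]].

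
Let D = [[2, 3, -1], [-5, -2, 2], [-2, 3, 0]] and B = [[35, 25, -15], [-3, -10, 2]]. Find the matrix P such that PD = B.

P = [[5, -5, 0], [-4, -1, 0]]

D is on the right of P, so right-multiply by D⁻¹: P = BD⁻¹.
det D = -5; the adjugate gives D⁻¹ = [[6/5, 3/5, -4/5], [4/5, 2/5, -1/5], [19/5, 12/5, -11/5]].
P = BD⁻¹ = [[35, 25, -15], [-3, -10, 2]] · [[6/5, 3/5, -4/5], [4/5, 2/5, -1/5], [19/5, 12/5, -11/5]] = [[5, -5, 0], [-4, -1, 0]].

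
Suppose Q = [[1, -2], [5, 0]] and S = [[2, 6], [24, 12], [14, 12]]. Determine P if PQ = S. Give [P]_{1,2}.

1

Right-multiplying both sides by Q⁻¹ gives P = SQ⁻¹.
det Q = 10, so Q⁻¹ = [[0, 1/5], [-1/2, 1/10]].
P = SQ⁻¹ = [[2, 6], [24, 12], [14, 12]] · [[0, 1/5], [-1/2, 1/10]] = [[-3, 1], [-6, 6], [-6, 4]].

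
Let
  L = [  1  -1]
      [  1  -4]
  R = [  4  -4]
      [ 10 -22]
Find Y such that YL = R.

L is on the right of Y, so right-multiply by L⁻¹: Y = RL⁻¹.
det L = -3; the adjugate gives L⁻¹ = [[4/3, -1/3], [1/3, -1/3]].
Y = RL⁻¹ = [[4, -4], [10, -22]] · [[4/3, -1/3], [1/3, -1/3]] = [[4, 0], [6, 4]].

Y = [[4, 0], [6, 4]]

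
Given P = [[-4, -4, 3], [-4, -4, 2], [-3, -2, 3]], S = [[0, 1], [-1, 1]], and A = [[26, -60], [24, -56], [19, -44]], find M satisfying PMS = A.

M = [[5, 3], [2, 2], [-2, -2]]

Left-multiply by P⁻¹ and right-multiply by S⁻¹: M = P⁻¹AS⁻¹.
det P = -4; the adjugate gives P⁻¹ = [[2, -3/2, -1], [-3/2, 3/4, 1], [1, -1, 0]].
det S = 1, so S⁻¹ = [[1, -1], [1, 0]].
P⁻¹A = [[-3, 8], [-2, 4], [2, -4]].
M = (P⁻¹A)S⁻¹ = [[5, 3], [2, 2], [-2, -2]].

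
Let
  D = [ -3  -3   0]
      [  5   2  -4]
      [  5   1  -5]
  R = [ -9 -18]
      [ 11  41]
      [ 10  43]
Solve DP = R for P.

Since D multiplies P on the left, P = D⁻¹R.
det D = 3; the adjugate gives D⁻¹ = [[-2, -5, 4], [5/3, 5, -4], [-5/3, -4, 3]].
P = D⁻¹R = [[-2, -5, 4], [5/3, 5, -4], [-5/3, -4, 3]] · [[-9, -18], [11, 41], [10, 43]] = [[3, 3], [0, 3], [1, -5]].

P = [[3, 3], [0, 3], [1, -5]]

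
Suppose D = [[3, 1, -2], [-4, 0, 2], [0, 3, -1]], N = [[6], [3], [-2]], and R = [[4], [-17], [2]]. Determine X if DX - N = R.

DX = R + N = [[10], [-14], [0]].
Left-multiplying both sides by D⁻¹ gives X = D⁻¹(R + N).
D has determinant 2; D⁻¹ = [[-3, -5/2, 1], [-2, -3/2, 1], [-6, -9/2, 2]].
X = D⁻¹(R + N) = [[5], [1], [3]].

X = [[5], [1], [3]]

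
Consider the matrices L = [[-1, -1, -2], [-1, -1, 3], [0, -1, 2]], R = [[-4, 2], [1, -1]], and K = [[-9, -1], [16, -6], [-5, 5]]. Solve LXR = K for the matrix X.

X = L⁻¹KR⁻¹ (apply L⁻¹ on the left and R⁻¹ on the right).
det L = -5, so L⁻¹ = [[-1/5, -4/5, 1], [-2/5, 2/5, -1], [-1/5, 1/5, 0]].
R has determinant 2; R⁻¹ = [[-1/2, -1], [-1/2, -2]].
L⁻¹K = [[-16, 10], [15, -7], [5, -1]].
X = (L⁻¹K)R⁻¹ = [[3, -4], [-4, -1], [-2, -3]].

X = [[3, -4], [-4, -1], [-2, -3]]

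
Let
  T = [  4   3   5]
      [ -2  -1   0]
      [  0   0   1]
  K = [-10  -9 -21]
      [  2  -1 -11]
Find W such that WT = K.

W = [[-4, -3, -1], [-2, -5, -1]]

Since T sits to the right of W, W = KT⁻¹.
det T = 2; the adjugate gives T⁻¹ = [[-1/2, -3/2, 5/2], [1, 2, -5], [0, 0, 1]].
W = KT⁻¹ = [[-10, -9, -21], [2, -1, -11]] · [[-1/2, -3/2, 5/2], [1, 2, -5], [0, 0, 1]] = [[-4, -3, -1], [-2, -5, -1]].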